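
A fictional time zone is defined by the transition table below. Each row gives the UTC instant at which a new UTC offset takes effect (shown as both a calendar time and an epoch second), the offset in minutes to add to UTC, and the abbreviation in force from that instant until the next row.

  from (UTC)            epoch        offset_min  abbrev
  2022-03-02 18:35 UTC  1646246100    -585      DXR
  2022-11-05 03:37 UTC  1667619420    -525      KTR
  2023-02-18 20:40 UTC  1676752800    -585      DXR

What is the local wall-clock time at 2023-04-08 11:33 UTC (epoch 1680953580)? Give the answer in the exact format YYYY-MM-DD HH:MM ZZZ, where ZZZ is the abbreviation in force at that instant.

Query: 2023-04-08 11:33 UTC
Rule 3/3 (DXR, -09:45): 2023-02-18 20:40 UTC ≤ query < +∞
11·60 + 33 - 585 = 108 min
108 = 0·1440 + 108; 108 = 1·60 + 48 → 01:48, same day
→ 2023-04-08 01:48 DXR

2023-04-08 01:48 DXR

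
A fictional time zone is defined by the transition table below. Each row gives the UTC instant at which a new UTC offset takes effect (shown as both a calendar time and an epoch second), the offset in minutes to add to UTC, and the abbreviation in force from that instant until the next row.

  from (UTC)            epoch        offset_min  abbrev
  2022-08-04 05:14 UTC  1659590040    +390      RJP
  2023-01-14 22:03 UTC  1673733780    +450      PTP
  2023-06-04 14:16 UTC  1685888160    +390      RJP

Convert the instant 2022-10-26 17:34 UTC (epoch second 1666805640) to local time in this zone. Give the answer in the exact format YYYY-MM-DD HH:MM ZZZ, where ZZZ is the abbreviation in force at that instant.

Query: 2022-10-26 17:34 UTC
Rule 1/3 (RJP, +06:30): 2022-08-04 05:14 UTC ≤ query < 2023-01-14 22:03 UTC
17·60 + 34 + 390 = 1444 min
1444 = 1·1440 + 4; 4 = 0·60 + 4 → 00:04, 2022-10-26 + 1 day = 2022-10-27
→ 2022-10-27 00:04 RJP

2022-10-27 00:04 RJP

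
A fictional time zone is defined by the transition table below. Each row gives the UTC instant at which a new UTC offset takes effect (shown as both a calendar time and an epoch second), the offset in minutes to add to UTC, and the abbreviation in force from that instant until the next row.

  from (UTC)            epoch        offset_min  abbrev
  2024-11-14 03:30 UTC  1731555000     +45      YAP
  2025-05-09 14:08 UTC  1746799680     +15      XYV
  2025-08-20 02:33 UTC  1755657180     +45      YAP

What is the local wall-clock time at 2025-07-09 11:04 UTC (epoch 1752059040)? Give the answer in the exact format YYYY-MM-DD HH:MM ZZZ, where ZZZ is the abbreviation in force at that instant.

Query: 2025-07-09 11:04 UTC
Rule 2/3 (XYV, +00:15): 2025-05-09 14:08 UTC ≤ query < 2025-08-20 02:33 UTC
11·60 + 4 + 15 = 679 min
679 = 0·1440 + 679; 679 = 11·60 + 19 → 11:19, same day
→ 2025-07-09 11:19 XYV

2025-07-09 11:19 XYV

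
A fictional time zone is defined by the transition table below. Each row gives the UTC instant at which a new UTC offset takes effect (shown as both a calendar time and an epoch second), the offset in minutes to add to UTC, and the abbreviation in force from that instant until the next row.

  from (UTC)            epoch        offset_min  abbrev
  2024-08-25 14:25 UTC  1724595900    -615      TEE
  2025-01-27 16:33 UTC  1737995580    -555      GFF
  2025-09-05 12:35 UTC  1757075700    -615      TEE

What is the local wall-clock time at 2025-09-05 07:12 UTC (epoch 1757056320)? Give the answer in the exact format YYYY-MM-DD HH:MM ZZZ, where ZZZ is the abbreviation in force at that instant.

Query: 2025-09-05 07:12 UTC
Rule 2/3 (GFF, -09:15): 2025-01-27 16:33 UTC ≤ query < 2025-09-05 12:35 UTC
7·60 + 12 - 555 = -123 min
-123 = -1·1440 + 1317; 1317 = 21·60 + 57 → 21:57, 2025-09-05 - 1 day = 2025-09-04
→ 2025-09-04 21:57 GFF

2025-09-04 21:57 GFF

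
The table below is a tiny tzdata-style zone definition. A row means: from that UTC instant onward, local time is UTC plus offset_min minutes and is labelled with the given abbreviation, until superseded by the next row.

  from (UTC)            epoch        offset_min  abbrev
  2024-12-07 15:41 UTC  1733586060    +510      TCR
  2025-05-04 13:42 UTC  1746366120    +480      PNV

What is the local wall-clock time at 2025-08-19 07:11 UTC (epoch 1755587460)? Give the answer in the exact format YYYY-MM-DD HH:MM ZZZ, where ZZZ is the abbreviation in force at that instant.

2025-08-19 15:11 PNV

Query: 2025-08-19 07:11 UTC
Rule 2/2 (PNV, +08:00): 2025-05-04 13:42 UTC ≤ query < +∞
7·60 + 11 + 480 = 911 min
911 = 0·1440 + 911; 911 = 15·60 + 11 → 15:11, same day
→ 2025-08-19 15:11 PNV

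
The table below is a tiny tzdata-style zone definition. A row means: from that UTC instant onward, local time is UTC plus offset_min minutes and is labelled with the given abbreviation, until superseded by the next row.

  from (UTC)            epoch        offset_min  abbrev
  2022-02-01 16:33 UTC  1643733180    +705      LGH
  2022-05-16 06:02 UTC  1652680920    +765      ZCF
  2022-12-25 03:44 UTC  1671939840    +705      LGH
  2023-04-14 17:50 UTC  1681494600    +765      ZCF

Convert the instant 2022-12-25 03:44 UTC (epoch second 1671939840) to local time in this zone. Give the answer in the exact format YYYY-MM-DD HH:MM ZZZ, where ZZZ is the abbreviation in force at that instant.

2022-12-25 15:29 LGH

Query: 2022-12-25 03:44 UTC
Rule 3/4 (LGH, +11:45): 2022-12-25 03:44 UTC ≤ query < 2023-04-14 17:50 UTC
3·60 + 44 + 705 = 929 min
929 = 0·1440 + 929; 929 = 15·60 + 29 → 15:29, same day
→ 2022-12-25 15:29 LGH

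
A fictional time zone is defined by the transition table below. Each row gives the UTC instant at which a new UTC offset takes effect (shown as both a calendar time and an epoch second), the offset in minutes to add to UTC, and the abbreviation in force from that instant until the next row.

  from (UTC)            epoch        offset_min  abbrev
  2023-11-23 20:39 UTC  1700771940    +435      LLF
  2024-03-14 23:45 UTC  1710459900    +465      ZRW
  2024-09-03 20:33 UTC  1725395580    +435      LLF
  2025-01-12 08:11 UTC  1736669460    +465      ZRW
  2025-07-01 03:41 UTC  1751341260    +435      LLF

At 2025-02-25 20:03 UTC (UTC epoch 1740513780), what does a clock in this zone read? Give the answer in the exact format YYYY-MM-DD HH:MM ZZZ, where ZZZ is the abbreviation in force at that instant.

Query: 2025-02-25 20:03 UTC
Rule 4/5 (ZRW, +07:45): 2025-01-12 08:11 UTC ≤ query < 2025-07-01 03:41 UTC
20·60 + 3 + 465 = 1668 min
1668 = 1·1440 + 228; 228 = 3·60 + 48 → 03:48, 2025-02-25 + 1 day = 2025-02-26
→ 2025-02-26 03:48 ZRW

2025-02-26 03:48 ZRW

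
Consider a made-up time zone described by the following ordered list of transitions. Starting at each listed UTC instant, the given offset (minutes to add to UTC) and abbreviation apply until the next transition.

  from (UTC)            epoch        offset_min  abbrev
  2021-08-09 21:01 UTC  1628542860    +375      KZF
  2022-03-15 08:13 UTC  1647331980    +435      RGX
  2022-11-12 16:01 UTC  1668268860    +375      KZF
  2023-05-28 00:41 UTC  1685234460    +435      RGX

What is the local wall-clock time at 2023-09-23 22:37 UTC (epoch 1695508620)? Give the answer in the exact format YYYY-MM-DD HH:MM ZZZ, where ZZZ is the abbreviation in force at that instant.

2023-09-24 05:52 RGX

Query: 2023-09-23 22:37 UTC
Rule 4/4 (RGX, +07:15): 2023-05-28 00:41 UTC ≤ query < +∞
22·60 + 37 + 435 = 1792 min
1792 = 1·1440 + 352; 352 = 5·60 + 52 → 05:52, 2023-09-23 + 1 day = 2023-09-24
→ 2023-09-24 05:52 RGX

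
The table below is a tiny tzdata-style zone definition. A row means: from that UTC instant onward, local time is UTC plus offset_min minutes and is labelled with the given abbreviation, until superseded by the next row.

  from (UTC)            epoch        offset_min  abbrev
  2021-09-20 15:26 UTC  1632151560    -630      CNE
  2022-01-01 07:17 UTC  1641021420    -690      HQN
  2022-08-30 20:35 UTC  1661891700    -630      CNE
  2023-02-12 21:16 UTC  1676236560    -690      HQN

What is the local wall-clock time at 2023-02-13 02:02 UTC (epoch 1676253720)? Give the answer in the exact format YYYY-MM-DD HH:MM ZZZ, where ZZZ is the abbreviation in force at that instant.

Query: 2023-02-13 02:02 UTC
Rule 4/4 (HQN, -11:30): 2023-02-12 21:16 UTC ≤ query < +∞
2·60 + 2 - 690 = -568 min
-568 = -1·1440 + 872; 872 = 14·60 + 32 → 14:32, 2023-02-13 - 1 day = 2023-02-12
→ 2023-02-12 14:32 HQN

2023-02-12 14:32 HQN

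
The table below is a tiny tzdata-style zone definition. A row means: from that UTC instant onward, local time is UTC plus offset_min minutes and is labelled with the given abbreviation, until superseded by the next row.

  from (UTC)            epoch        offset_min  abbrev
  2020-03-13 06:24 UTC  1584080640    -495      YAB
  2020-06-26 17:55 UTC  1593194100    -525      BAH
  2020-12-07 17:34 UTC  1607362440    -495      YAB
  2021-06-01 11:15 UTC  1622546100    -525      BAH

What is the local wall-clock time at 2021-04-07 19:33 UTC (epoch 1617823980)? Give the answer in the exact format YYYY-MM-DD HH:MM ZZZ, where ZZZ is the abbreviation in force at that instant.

2021-04-07 11:18 YAB

Query: 2021-04-07 19:33 UTC
Rule 3/4 (YAB, -08:15): 2020-12-07 17:34 UTC ≤ query < 2021-06-01 11:15 UTC
19·60 + 33 - 495 = 678 min
678 = 0·1440 + 678; 678 = 11·60 + 18 → 11:18, same day
→ 2021-04-07 11:18 YAB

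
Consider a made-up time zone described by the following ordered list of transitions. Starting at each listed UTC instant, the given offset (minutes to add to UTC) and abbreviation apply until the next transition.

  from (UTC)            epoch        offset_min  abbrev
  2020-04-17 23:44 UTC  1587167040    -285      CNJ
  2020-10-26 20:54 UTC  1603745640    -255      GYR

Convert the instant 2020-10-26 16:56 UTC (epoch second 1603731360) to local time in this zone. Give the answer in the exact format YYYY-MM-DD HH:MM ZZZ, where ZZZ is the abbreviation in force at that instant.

Query: 2020-10-26 16:56 UTC
Rule 1/2 (CNJ, -04:45): 2020-04-17 23:44 UTC ≤ query < 2020-10-26 20:54 UTC
16·60 + 56 - 285 = 731 min
731 = 0·1440 + 731; 731 = 12·60 + 11 → 12:11, same day
→ 2020-10-26 12:11 CNJ

2020-10-26 12:11 CNJ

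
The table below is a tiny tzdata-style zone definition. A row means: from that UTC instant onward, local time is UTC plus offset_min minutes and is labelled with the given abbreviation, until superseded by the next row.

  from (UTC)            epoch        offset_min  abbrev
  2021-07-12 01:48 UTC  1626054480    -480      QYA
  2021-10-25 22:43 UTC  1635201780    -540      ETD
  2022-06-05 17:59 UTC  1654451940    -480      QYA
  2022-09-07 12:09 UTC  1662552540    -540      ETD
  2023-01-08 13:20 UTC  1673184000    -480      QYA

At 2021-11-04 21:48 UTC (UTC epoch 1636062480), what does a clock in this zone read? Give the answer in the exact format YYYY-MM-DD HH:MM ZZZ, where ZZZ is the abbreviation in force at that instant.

2021-11-04 12:48 ETD

Query: 2021-11-04 21:48 UTC
Rule 2/5 (ETD, -09:00): 2021-10-25 22:43 UTC ≤ query < 2022-06-05 17:59 UTC
21·60 + 48 - 540 = 768 min
768 = 0·1440 + 768; 768 = 12·60 + 48 → 12:48, same day
→ 2021-11-04 12:48 ETD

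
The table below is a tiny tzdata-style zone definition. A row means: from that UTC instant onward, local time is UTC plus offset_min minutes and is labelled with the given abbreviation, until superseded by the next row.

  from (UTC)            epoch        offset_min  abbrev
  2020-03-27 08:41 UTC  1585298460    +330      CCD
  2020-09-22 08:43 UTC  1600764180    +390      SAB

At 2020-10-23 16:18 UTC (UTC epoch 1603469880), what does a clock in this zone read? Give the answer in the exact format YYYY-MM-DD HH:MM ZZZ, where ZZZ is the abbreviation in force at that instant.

2020-10-23 22:48 SAB

Query: 2020-10-23 16:18 UTC
Rule 2/2 (SAB, +06:30): 2020-09-22 08:43 UTC ≤ query < +∞
16·60 + 18 + 390 = 1368 min
1368 = 0·1440 + 1368; 1368 = 22·60 + 48 → 22:48, same day
→ 2020-10-23 22:48 SAB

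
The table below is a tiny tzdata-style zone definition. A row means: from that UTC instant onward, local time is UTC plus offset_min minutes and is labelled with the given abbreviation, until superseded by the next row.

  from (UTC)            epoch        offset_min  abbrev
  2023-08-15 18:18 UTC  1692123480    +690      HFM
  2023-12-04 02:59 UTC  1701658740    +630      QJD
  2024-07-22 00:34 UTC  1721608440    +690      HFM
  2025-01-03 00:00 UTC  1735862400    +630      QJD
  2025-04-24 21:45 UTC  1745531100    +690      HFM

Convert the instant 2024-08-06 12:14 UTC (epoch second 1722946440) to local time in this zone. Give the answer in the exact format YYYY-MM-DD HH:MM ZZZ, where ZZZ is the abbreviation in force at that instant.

Query: 2024-08-06 12:14 UTC
Rule 3/5 (HFM, +11:30): 2024-07-22 00:34 UTC ≤ query < 2025-01-03 00:00 UTC
12·60 + 14 + 690 = 1424 min
1424 = 0·1440 + 1424; 1424 = 23·60 + 44 → 23:44, same day
→ 2024-08-06 23:44 HFM

2024-08-06 23:44 HFM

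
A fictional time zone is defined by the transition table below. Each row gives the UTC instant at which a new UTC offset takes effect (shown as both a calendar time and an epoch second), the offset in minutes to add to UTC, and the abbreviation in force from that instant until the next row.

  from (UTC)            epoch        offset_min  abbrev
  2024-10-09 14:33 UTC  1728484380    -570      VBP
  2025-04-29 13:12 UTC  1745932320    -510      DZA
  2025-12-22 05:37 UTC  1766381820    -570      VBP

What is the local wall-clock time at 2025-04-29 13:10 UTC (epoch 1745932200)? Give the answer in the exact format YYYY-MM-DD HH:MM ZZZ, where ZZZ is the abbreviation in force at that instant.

2025-04-29 03:40 VBP

Query: 2025-04-29 13:10 UTC
Rule 1/3 (VBP, -09:30): 2024-10-09 14:33 UTC ≤ query < 2025-04-29 13:12 UTC
13·60 + 10 - 570 = 220 min
220 = 0·1440 + 220; 220 = 3·60 + 40 → 03:40, same day
→ 2025-04-29 03:40 VBP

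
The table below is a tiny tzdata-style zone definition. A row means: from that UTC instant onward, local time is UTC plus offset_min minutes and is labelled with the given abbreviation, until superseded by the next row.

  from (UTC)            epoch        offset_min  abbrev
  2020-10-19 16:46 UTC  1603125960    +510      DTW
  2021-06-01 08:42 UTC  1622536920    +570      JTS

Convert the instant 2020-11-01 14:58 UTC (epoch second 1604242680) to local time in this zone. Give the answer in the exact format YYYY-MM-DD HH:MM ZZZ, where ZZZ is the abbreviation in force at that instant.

Query: 2020-11-01 14:58 UTC
Rule 1/2 (DTW, +08:30): 2020-10-19 16:46 UTC ≤ query < 2021-06-01 08:42 UTC
14·60 + 58 + 510 = 1408 min
1408 = 0·1440 + 1408; 1408 = 23·60 + 28 → 23:28, same day
→ 2020-11-01 23:28 DTW

2020-11-01 23:28 DTW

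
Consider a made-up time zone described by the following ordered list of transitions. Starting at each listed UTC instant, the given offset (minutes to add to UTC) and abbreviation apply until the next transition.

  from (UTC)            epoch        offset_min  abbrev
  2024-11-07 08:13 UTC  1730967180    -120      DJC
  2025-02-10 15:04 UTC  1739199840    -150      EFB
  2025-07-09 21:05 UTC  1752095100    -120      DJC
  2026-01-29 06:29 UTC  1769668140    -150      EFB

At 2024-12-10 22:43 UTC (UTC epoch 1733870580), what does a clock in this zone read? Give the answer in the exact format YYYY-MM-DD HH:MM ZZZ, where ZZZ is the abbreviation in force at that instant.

Query: 2024-12-10 22:43 UTC
Rule 1/4 (DJC, -02:00): 2024-11-07 08:13 UTC ≤ query < 2025-02-10 15:04 UTC
22·60 + 43 - 120 = 1243 min
1243 = 0·1440 + 1243; 1243 = 20·60 + 43 → 20:43, same day
→ 2024-12-10 20:43 DJC

2024-12-10 20:43 DJC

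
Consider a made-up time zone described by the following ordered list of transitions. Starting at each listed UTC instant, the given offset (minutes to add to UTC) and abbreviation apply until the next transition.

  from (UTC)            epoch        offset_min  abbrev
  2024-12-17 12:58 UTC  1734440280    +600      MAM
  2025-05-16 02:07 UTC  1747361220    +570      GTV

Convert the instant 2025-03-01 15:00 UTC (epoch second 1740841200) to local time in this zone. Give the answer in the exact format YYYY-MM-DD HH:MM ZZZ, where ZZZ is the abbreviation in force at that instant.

Query: 2025-03-01 15:00 UTC
Rule 1/2 (MAM, +10:00): 2024-12-17 12:58 UTC ≤ query < 2025-05-16 02:07 UTC
15·60 + 0 + 600 = 1500 min
1500 = 1·1440 + 60; 60 = 1·60 + 0 → 01:00, 2025-03-01 + 1 day = 2025-03-02
→ 2025-03-02 01:00 MAM

2025-03-02 01:00 MAM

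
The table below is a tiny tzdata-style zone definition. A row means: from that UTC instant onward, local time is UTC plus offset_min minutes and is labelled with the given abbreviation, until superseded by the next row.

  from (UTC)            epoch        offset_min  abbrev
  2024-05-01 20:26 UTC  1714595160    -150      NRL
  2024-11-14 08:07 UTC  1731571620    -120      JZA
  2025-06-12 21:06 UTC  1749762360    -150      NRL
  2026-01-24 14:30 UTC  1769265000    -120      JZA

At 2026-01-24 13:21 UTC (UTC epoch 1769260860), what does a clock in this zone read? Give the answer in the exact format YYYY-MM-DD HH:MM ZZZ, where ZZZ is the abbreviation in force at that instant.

Query: 2026-01-24 13:21 UTC
Rule 3/4 (NRL, -02:30): 2025-06-12 21:06 UTC ≤ query < 2026-01-24 14:30 UTC
13·60 + 21 - 150 = 651 min
651 = 0·1440 + 651; 651 = 10·60 + 51 → 10:51, same day
→ 2026-01-24 10:51 NRL

2026-01-24 10:51 NRL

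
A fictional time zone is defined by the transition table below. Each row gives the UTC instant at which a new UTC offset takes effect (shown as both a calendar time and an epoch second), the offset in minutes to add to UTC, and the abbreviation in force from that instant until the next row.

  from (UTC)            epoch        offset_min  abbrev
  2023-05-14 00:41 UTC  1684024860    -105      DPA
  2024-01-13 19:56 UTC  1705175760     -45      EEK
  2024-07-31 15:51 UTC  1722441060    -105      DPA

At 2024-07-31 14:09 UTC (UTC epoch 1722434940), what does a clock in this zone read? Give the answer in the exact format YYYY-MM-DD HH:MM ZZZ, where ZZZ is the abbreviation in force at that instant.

Query: 2024-07-31 14:09 UTC
Rule 2/3 (EEK, -00:45): 2024-01-13 19:56 UTC ≤ query < 2024-07-31 15:51 UTC
14·60 + 9 - 45 = 804 min
804 = 0·1440 + 804; 804 = 13·60 + 24 → 13:24, same day
→ 2024-07-31 13:24 EEK

2024-07-31 13:24 EEK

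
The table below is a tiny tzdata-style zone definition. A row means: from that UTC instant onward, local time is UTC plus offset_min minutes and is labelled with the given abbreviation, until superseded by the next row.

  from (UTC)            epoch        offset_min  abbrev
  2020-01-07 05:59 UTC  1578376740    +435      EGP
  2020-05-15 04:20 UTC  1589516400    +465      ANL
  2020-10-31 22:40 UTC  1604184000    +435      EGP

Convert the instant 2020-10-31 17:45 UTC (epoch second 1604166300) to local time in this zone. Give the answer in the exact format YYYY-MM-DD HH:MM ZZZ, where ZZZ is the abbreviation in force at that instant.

Query: 2020-10-31 17:45 UTC
Rule 2/3 (ANL, +07:45): 2020-05-15 04:20 UTC ≤ query < 2020-10-31 22:40 UTC
17·60 + 45 + 465 = 1530 min
1530 = 1·1440 + 90; 90 = 1·60 + 30 → 01:30, 2020-10-31 + 1 day = 2020-11-01
→ 2020-11-01 01:30 ANL

2020-11-01 01:30 ANL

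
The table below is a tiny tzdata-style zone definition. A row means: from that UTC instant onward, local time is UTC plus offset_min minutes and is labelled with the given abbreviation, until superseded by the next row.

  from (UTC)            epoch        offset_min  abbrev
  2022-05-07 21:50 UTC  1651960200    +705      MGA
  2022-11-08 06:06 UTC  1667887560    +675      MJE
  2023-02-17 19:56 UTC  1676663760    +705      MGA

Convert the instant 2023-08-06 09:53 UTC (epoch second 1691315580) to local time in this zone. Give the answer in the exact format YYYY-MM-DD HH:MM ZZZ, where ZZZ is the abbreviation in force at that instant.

2023-08-06 21:38 MGA

Query: 2023-08-06 09:53 UTC
Rule 3/3 (MGA, +11:45): 2023-02-17 19:56 UTC ≤ query < +∞
9·60 + 53 + 705 = 1298 min
1298 = 0·1440 + 1298; 1298 = 21·60 + 38 → 21:38, same day
→ 2023-08-06 21:38 MGA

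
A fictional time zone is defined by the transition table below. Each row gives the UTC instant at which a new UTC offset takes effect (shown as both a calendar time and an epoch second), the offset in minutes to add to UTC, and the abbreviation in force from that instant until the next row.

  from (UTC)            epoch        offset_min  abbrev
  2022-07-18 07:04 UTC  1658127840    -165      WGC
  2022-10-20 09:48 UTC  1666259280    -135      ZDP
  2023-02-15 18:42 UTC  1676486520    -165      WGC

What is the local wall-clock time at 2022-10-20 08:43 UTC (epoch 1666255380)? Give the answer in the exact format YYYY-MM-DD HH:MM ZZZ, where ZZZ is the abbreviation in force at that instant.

2022-10-20 05:58 WGC

Query: 2022-10-20 08:43 UTC
Rule 1/3 (WGC, -02:45): 2022-07-18 07:04 UTC ≤ query < 2022-10-20 09:48 UTC
8·60 + 43 - 165 = 358 min
358 = 0·1440 + 358; 358 = 5·60 + 58 → 05:58, same day
→ 2022-10-20 05:58 WGC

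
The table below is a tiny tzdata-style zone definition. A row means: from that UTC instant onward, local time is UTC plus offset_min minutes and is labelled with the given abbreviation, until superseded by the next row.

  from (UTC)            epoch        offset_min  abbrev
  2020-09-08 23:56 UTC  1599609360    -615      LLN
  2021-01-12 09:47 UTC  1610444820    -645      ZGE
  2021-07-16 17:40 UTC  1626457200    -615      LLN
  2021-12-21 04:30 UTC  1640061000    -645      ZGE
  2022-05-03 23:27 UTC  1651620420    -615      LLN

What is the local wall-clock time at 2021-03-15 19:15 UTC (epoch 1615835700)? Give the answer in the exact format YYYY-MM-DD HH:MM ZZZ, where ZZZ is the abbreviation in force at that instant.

Query: 2021-03-15 19:15 UTC
Rule 2/5 (ZGE, -10:45): 2021-01-12 09:47 UTC ≤ query < 2021-07-16 17:40 UTC
19·60 + 15 - 645 = 510 min
510 = 0·1440 + 510; 510 = 8·60 + 30 → 08:30, same day
→ 2021-03-15 08:30 ZGE

2021-03-15 08:30 ZGE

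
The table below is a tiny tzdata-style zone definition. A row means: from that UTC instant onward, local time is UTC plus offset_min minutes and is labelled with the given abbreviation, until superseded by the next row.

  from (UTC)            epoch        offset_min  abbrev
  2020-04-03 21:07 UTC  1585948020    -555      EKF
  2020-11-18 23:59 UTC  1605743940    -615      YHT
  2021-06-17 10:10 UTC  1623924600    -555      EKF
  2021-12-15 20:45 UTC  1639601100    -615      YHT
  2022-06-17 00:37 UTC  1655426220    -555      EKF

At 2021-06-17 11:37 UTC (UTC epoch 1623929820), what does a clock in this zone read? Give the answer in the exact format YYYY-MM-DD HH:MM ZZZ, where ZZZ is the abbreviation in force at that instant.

Query: 2021-06-17 11:37 UTC
Rule 3/5 (EKF, -09:15): 2021-06-17 10:10 UTC ≤ query < 2021-12-15 20:45 UTC
11·60 + 37 - 555 = 142 min
142 = 0·1440 + 142; 142 = 2·60 + 22 → 02:22, same day
→ 2021-06-17 02:22 EKF

2021-06-17 02:22 EKF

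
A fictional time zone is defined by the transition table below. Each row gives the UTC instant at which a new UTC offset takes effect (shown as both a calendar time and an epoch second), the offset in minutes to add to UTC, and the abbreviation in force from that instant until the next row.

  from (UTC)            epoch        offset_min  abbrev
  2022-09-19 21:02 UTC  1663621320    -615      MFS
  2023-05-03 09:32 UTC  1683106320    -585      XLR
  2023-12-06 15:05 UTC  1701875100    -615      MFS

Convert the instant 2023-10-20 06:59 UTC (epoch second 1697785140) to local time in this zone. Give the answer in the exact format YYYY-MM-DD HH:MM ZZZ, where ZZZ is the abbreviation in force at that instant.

Query: 2023-10-20 06:59 UTC
Rule 2/3 (XLR, -09:45): 2023-05-03 09:32 UTC ≤ query < 2023-12-06 15:05 UTC
6·60 + 59 - 585 = -166 min
-166 = -1·1440 + 1274; 1274 = 21·60 + 14 → 21:14, 2023-10-20 - 1 day = 2023-10-19
→ 2023-10-19 21:14 XLR

2023-10-19 21:14 XLR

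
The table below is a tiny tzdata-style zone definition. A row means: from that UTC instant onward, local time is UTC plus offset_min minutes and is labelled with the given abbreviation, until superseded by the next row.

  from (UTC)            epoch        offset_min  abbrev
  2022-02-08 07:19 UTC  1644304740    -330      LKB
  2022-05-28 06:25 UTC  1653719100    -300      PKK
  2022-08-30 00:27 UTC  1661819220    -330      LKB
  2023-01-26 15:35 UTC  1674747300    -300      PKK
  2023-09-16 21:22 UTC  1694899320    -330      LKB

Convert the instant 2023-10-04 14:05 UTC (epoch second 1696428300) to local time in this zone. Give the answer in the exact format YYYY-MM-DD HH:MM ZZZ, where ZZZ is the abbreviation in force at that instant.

Query: 2023-10-04 14:05 UTC
Rule 5/5 (LKB, -05:30): 2023-09-16 21:22 UTC ≤ query < +∞
14·60 + 5 - 330 = 515 min
515 = 0·1440 + 515; 515 = 8·60 + 35 → 08:35, same day
→ 2023-10-04 08:35 LKB

2023-10-04 08:35 LKB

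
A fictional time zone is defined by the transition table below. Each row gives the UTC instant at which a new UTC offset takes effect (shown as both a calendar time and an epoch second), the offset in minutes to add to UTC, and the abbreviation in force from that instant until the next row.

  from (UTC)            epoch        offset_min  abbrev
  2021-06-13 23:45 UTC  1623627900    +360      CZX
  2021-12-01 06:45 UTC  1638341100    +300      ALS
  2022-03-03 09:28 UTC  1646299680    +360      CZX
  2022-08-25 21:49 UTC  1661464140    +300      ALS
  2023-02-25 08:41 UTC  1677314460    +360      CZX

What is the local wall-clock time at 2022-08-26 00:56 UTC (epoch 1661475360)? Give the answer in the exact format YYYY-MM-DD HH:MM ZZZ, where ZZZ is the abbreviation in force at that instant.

Query: 2022-08-26 00:56 UTC
Rule 4/5 (ALS, +05:00): 2022-08-25 21:49 UTC ≤ query < 2023-02-25 08:41 UTC
0·60 + 56 + 300 = 356 min
356 = 0·1440 + 356; 356 = 5·60 + 56 → 05:56, same day
→ 2022-08-26 05:56 ALS

2022-08-26 05:56 ALS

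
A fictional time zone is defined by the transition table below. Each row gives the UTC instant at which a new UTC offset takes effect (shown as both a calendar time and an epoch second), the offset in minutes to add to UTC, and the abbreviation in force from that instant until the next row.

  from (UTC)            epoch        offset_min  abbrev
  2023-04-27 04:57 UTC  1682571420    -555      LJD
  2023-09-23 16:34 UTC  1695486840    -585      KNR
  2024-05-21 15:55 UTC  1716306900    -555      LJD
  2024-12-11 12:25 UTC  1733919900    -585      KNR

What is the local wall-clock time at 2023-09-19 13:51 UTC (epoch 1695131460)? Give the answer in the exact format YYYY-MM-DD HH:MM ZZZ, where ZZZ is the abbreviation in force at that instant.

Query: 2023-09-19 13:51 UTC
Rule 1/4 (LJD, -09:15): 2023-04-27 04:57 UTC ≤ query < 2023-09-23 16:34 UTC
13·60 + 51 - 555 = 276 min
276 = 0·1440 + 276; 276 = 4·60 + 36 → 04:36, same day
→ 2023-09-19 04:36 LJD

2023-09-19 04:36 LJD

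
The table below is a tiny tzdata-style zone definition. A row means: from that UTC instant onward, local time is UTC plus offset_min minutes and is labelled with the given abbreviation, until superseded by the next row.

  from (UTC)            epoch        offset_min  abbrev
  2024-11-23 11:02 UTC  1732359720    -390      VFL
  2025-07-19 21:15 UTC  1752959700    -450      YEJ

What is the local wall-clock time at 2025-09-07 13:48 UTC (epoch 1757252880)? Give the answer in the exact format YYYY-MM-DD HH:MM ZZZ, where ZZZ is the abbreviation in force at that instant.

2025-09-07 06:18 YEJ

Query: 2025-09-07 13:48 UTC
Rule 2/2 (YEJ, -07:30): 2025-07-19 21:15 UTC ≤ query < +∞
13·60 + 48 - 450 = 378 min
378 = 0·1440 + 378; 378 = 6·60 + 18 → 06:18, same day
→ 2025-09-07 06:18 YEJ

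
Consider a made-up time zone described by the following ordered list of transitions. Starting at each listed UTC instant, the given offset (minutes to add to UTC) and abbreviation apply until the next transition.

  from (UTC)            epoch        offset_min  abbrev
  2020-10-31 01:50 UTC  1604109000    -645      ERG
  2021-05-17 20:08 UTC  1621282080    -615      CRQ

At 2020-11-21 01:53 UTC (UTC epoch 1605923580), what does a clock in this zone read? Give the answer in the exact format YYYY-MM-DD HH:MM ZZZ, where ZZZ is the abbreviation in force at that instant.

Query: 2020-11-21 01:53 UTC
Rule 1/2 (ERG, -10:45): 2020-10-31 01:50 UTC ≤ query < 2021-05-17 20:08 UTC
1·60 + 53 - 645 = -532 min
-532 = -1·1440 + 908; 908 = 15·60 + 8 → 15:08, 2020-11-21 - 1 day = 2020-11-20
→ 2020-11-20 15:08 ERG

2020-11-20 15:08 ERG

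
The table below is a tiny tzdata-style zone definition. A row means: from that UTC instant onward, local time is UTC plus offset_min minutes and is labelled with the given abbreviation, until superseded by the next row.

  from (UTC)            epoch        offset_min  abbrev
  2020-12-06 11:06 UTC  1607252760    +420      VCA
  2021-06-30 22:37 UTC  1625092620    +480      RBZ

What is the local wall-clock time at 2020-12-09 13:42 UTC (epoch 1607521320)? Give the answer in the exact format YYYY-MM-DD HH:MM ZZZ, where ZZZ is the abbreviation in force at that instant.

2020-12-09 20:42 VCA

Query: 2020-12-09 13:42 UTC
Rule 1/2 (VCA, +07:00): 2020-12-06 11:06 UTC ≤ query < 2021-06-30 22:37 UTC
13·60 + 42 + 420 = 1242 min
1242 = 0·1440 + 1242; 1242 = 20·60 + 42 → 20:42, same day
→ 2020-12-09 20:42 VCA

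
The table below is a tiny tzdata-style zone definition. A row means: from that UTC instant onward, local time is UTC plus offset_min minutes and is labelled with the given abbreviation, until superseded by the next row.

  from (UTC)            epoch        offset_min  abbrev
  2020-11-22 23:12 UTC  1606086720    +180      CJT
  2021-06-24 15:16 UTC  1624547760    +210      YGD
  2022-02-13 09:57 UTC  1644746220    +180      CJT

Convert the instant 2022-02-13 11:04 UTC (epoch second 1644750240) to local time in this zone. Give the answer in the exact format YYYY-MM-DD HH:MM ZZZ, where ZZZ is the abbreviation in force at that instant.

Query: 2022-02-13 11:04 UTC
Rule 3/3 (CJT, +03:00): 2022-02-13 09:57 UTC ≤ query < +∞
11·60 + 4 + 180 = 844 min
844 = 0·1440 + 844; 844 = 14·60 + 4 → 14:04, same day
→ 2022-02-13 14:04 CJT

2022-02-13 14:04 CJT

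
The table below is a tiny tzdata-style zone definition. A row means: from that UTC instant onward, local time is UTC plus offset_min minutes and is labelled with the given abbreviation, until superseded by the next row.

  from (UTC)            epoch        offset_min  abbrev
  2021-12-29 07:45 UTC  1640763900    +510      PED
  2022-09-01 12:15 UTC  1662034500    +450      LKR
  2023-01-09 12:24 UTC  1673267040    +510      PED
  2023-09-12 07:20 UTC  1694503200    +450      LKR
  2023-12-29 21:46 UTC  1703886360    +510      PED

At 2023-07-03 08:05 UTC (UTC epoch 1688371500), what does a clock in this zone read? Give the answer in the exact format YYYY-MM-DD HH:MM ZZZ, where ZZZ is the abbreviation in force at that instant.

2023-07-03 16:35 PED

Query: 2023-07-03 08:05 UTC
Rule 3/5 (PED, +08:30): 2023-01-09 12:24 UTC ≤ query < 2023-09-12 07:20 UTC
8·60 + 5 + 510 = 995 min
995 = 0·1440 + 995; 995 = 16·60 + 35 → 16:35, same day
→ 2023-07-03 16:35 PED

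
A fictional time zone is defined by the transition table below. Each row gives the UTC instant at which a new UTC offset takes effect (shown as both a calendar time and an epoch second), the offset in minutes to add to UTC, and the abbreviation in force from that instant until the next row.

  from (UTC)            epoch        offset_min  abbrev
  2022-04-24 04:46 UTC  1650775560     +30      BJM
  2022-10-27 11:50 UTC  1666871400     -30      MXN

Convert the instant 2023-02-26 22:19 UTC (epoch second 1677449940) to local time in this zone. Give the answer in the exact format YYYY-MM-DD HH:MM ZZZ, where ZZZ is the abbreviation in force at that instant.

2023-02-26 21:49 MXN

Query: 2023-02-26 22:19 UTC
Rule 2/2 (MXN, -00:30): 2022-10-27 11:50 UTC ≤ query < +∞
22·60 + 19 - 30 = 1309 min
1309 = 0·1440 + 1309; 1309 = 21·60 + 49 → 21:49, same day
→ 2023-02-26 21:49 MXN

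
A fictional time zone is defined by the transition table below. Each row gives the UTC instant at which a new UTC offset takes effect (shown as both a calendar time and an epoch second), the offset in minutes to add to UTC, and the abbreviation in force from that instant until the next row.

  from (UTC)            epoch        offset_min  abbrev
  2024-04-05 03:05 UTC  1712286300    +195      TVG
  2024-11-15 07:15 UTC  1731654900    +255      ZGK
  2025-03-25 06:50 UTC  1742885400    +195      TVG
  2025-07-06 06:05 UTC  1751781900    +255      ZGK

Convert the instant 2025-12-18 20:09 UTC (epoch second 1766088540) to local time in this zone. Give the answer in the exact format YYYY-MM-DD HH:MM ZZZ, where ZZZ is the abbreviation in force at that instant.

Query: 2025-12-18 20:09 UTC
Rule 4/4 (ZGK, +04:15): 2025-07-06 06:05 UTC ≤ query < +∞
20·60 + 9 + 255 = 1464 min
1464 = 1·1440 + 24; 24 = 0·60 + 24 → 00:24, 2025-12-18 + 1 day = 2025-12-19
→ 2025-12-19 00:24 ZGK

2025-12-19 00:24 ZGK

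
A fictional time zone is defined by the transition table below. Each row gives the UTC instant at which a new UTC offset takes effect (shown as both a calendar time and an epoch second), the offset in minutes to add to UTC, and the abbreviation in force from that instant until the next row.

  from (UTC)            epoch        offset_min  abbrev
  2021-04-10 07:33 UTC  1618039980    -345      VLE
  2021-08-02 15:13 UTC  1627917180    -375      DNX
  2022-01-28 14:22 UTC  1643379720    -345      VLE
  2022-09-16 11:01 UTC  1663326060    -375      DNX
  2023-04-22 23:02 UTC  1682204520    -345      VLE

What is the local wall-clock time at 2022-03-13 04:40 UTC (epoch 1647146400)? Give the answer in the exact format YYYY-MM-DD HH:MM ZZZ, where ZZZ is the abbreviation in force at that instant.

Query: 2022-03-13 04:40 UTC
Rule 3/5 (VLE, -05:45): 2022-01-28 14:22 UTC ≤ query < 2022-09-16 11:01 UTC
4·60 + 40 - 345 = -65 min
-65 = -1·1440 + 1375; 1375 = 22·60 + 55 → 22:55, 2022-03-13 - 1 day = 2022-03-12
→ 2022-03-12 22:55 VLE

2022-03-12 22:55 VLE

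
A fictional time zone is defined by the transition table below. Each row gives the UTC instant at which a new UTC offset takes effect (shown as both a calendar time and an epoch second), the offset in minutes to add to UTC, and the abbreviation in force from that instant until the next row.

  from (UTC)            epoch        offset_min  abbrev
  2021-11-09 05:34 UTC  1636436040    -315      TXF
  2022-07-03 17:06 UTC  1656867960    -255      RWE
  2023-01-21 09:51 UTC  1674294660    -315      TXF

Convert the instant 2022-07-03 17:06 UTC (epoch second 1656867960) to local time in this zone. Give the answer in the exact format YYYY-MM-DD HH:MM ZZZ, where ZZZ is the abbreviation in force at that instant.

2022-07-03 12:51 RWE

Query: 2022-07-03 17:06 UTC
Rule 2/3 (RWE, -04:15): 2022-07-03 17:06 UTC ≤ query < 2023-01-21 09:51 UTC
17·60 + 6 - 255 = 771 min
771 = 0·1440 + 771; 771 = 12·60 + 51 → 12:51, same day
→ 2022-07-03 12:51 RWE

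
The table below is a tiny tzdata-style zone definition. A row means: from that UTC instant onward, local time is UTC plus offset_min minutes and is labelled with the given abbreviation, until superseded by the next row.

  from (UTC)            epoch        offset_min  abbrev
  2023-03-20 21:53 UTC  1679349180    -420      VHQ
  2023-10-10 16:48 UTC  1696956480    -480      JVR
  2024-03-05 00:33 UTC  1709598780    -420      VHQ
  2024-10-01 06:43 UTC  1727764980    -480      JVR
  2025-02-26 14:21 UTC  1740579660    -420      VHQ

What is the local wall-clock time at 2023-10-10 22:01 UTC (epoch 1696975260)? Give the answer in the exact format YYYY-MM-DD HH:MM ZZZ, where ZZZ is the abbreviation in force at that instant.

Query: 2023-10-10 22:01 UTC
Rule 2/5 (JVR, -08:00): 2023-10-10 16:48 UTC ≤ query < 2024-03-05 00:33 UTC
22·60 + 1 - 480 = 841 min
841 = 0·1440 + 841; 841 = 14·60 + 1 → 14:01, same day
→ 2023-10-10 14:01 JVR

2023-10-10 14:01 JVR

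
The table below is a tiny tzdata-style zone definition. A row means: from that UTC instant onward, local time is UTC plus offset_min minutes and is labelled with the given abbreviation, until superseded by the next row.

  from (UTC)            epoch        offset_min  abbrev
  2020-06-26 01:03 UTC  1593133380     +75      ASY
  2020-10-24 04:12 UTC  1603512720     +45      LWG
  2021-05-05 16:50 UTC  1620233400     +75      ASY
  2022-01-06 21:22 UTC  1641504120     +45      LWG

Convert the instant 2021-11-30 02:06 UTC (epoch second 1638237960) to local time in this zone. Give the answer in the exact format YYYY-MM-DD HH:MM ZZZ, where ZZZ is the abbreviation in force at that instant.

Query: 2021-11-30 02:06 UTC
Rule 3/4 (ASY, +01:15): 2021-05-05 16:50 UTC ≤ query < 2022-01-06 21:22 UTC
2·60 + 6 + 75 = 201 min
201 = 0·1440 + 201; 201 = 3·60 + 21 → 03:21, same day
→ 2021-11-30 03:21 ASY

2021-11-30 03:21 ASY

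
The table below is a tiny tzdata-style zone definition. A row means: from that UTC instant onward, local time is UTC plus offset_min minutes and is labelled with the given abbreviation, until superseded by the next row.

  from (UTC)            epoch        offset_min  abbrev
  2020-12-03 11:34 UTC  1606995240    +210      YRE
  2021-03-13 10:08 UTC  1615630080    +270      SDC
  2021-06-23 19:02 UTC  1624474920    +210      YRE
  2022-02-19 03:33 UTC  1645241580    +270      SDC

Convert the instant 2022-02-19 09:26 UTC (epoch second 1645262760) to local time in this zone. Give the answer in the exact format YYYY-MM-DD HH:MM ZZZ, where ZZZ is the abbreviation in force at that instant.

Query: 2022-02-19 09:26 UTC
Rule 4/4 (SDC, +04:30): 2022-02-19 03:33 UTC ≤ query < +∞
9·60 + 26 + 270 = 836 min
836 = 0·1440 + 836; 836 = 13·60 + 56 → 13:56, same day
→ 2022-02-19 13:56 SDC

2022-02-19 13:56 SDC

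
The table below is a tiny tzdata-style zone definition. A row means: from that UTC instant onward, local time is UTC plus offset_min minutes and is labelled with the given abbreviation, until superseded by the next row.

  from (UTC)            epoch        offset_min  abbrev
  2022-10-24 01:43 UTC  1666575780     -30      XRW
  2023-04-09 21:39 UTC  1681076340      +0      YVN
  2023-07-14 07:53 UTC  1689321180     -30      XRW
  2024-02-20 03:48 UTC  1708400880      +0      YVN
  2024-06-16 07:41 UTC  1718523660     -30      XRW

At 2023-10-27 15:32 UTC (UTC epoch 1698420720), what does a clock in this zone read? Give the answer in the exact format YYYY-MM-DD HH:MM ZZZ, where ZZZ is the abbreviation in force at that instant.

Query: 2023-10-27 15:32 UTC
Rule 3/5 (XRW, -00:30): 2023-07-14 07:53 UTC ≤ query < 2024-02-20 03:48 UTC
15·60 + 32 - 30 = 902 min
902 = 0·1440 + 902; 902 = 15·60 + 2 → 15:02, same day
→ 2023-10-27 15:02 XRW

2023-10-27 15:02 XRW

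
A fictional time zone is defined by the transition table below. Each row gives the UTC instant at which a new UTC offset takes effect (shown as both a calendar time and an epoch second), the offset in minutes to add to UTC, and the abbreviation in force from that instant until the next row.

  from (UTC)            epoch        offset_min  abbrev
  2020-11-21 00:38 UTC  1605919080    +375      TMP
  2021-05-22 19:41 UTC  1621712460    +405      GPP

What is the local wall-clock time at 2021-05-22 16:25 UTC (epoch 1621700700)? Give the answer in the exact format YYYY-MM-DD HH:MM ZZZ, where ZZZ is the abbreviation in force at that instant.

Query: 2021-05-22 16:25 UTC
Rule 1/2 (TMP, +06:15): 2020-11-21 00:38 UTC ≤ query < 2021-05-22 19:41 UTC
16·60 + 25 + 375 = 1360 min
1360 = 0·1440 + 1360; 1360 = 22·60 + 40 → 22:40, same day
→ 2021-05-22 22:40 TMP

2021-05-22 22:40 TMP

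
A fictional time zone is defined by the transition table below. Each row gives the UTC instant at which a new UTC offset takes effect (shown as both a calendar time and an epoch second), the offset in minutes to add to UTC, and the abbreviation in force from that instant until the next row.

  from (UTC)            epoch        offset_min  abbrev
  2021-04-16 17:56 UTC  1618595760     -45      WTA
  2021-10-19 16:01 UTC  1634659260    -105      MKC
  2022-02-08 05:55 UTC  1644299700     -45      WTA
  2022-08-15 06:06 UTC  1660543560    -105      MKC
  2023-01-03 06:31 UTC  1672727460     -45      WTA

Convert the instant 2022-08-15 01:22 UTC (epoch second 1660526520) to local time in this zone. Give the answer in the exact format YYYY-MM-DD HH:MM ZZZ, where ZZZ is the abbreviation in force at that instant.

Query: 2022-08-15 01:22 UTC
Rule 3/5 (WTA, -00:45): 2022-02-08 05:55 UTC ≤ query < 2022-08-15 06:06 UTC
1·60 + 22 - 45 = 37 min
37 = 0·1440 + 37; 37 = 0·60 + 37 → 00:37, same day
→ 2022-08-15 00:37 WTA

2022-08-15 00:37 WTA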